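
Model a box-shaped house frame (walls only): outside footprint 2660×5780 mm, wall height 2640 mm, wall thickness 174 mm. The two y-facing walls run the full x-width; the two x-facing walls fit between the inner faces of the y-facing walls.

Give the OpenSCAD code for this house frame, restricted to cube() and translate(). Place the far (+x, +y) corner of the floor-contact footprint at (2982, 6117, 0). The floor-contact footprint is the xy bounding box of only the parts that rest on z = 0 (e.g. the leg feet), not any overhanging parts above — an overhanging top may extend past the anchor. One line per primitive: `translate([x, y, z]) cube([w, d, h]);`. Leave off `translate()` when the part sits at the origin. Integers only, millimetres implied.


translate([322, 337, 0]) cube([2660, 174, 2640]);
translate([322, 5943, 0]) cube([2660, 174, 2640]);
translate([322, 511, 0]) cube([174, 5432, 2640]);
translate([2808, 511, 0]) cube([174, 5432, 2640]);


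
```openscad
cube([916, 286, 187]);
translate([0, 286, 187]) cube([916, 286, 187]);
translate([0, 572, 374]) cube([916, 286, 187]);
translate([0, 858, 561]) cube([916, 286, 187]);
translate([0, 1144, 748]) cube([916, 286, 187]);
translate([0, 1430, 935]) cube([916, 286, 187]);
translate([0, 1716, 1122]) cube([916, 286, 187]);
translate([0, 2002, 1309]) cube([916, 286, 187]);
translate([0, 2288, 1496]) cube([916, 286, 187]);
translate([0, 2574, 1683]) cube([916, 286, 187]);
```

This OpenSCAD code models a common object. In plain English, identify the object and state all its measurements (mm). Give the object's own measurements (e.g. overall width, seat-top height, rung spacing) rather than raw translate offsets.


A straight staircase of 10 solid steps. Each step is 916 mm wide (x), 286 mm deep (y, the going) and 187 mm tall (the rise). The first step rests on the floor; each subsequent step sits one going further in +y and one rise higher in +z, directly behind and above the previous step with no overlap.


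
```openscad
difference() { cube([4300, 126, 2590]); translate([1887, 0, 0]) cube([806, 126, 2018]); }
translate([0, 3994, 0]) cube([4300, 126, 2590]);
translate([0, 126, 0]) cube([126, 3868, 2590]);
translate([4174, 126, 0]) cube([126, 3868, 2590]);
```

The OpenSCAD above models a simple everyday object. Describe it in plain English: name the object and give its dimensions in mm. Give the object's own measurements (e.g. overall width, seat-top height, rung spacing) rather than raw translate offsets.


A single room: four walls, each 2590 mm tall and 126 mm thick, enclosing an outside footprint 4300×4120 mm (x × y), no floor or roof. The front and back walls (−y and +y sides) run the full x-width; the side walls fit between their inner faces. A door opening 806 mm wide and 2018 mm tall is cut through the front wall from the floor up, its −x edge 1887 mm from the wall's −x end.


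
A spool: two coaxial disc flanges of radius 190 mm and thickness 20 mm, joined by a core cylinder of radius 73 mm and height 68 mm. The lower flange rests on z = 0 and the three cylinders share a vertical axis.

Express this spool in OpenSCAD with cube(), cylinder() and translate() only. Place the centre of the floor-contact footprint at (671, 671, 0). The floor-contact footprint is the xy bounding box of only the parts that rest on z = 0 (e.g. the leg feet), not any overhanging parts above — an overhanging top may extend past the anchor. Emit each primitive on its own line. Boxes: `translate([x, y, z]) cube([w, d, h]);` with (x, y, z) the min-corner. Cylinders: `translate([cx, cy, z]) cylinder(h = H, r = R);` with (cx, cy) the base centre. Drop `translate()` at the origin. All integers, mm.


translate([671, 671, 0]) cylinder(h = 20, r = 190);
translate([671, 671, 20]) cylinder(h = 68, r = 73);
translate([671, 671, 88]) cylinder(h = 20, r = 190);


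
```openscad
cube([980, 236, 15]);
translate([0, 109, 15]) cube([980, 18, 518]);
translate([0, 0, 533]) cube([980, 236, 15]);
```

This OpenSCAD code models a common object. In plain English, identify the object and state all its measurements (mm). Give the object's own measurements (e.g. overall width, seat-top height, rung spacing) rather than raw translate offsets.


An I-beam lying along x, 980 mm long. Overall section height 548 mm. Two flanges 236 mm wide (y) and 15 mm thick, one on the floor and one at the top; a web 18 mm thick runs between them, centred on the flange width.


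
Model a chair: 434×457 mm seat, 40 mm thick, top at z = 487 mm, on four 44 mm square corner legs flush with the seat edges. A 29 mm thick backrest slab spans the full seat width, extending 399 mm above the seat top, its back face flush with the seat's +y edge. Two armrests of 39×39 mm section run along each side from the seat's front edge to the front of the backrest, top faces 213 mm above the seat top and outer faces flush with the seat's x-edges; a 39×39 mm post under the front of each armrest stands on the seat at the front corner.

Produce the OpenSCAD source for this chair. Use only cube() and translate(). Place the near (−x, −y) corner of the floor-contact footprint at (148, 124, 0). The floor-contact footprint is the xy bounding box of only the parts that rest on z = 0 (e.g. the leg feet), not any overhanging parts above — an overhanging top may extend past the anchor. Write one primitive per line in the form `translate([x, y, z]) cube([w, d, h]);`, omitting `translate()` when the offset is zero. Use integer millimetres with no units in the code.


translate([148, 124, 447]) cube([434, 457, 40]);
translate([148, 124, 0]) cube([44, 44, 447]);
translate([538, 124, 0]) cube([44, 44, 447]);
translate([148, 537, 0]) cube([44, 44, 447]);
translate([538, 537, 0]) cube([44, 44, 447]);
translate([148, 552, 487]) cube([434, 29, 399]);
translate([148, 124, 661]) cube([39, 428, 39]);
translate([543, 124, 661]) cube([39, 428, 39]);
translate([148, 124, 487]) cube([39, 39, 174]);
translate([543, 124, 487]) cube([39, 39, 174]);


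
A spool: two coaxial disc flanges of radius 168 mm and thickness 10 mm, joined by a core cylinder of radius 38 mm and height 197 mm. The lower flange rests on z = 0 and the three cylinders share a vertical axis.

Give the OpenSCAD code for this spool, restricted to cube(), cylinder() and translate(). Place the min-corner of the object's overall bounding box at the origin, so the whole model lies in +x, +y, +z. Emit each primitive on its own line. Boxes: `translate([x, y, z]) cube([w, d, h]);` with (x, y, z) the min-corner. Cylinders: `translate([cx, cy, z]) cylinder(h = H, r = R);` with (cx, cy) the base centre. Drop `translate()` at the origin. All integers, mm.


translate([168, 168, 0]) cylinder(h = 10, r = 168);
translate([168, 168, 10]) cylinder(h = 197, r = 38);
translate([168, 168, 207]) cylinder(h = 10, r = 168);


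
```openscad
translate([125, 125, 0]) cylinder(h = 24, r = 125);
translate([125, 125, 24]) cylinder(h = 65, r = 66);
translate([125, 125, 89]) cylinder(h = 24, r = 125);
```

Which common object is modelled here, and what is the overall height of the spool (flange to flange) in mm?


A spool. The overall height is 113 mm.

Three coaxial cylinders, large–small–large — a spool. Two 24 mm flanges and a 65 mm core give 24 + 65 + 24 = 113 mm.


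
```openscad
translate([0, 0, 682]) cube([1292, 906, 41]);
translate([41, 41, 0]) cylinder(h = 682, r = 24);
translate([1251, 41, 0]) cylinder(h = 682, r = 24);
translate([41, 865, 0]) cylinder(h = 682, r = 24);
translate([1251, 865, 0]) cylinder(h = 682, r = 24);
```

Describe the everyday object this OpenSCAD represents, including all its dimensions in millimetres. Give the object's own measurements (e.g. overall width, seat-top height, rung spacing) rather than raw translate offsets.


A table: top 1292 mm (x) × 906 mm (y), 41 mm thick, upper face at z = 723 mm, on four round legs of 48 mm diameter, each leg's bounding box inset 17 mm from the nearest pair of top edges from z = 0 to the bottom of the top.


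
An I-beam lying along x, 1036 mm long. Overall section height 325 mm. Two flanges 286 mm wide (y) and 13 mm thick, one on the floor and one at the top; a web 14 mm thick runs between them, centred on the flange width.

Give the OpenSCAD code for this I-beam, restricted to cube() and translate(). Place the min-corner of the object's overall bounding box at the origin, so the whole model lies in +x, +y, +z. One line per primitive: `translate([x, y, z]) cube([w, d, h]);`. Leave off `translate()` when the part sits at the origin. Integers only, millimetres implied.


cube([1036, 286, 13]);
translate([0, 136, 13]) cube([1036, 14, 299]);
translate([0, 0, 312]) cube([1036, 286, 13]);


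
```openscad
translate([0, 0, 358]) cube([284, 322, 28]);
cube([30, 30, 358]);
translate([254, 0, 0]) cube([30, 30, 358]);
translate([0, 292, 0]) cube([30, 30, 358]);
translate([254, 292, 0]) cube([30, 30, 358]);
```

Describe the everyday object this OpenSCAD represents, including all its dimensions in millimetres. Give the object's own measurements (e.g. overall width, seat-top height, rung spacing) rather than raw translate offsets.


A simple wooden stool: a rectangular seat 284 mm (x) by 322 mm (y), 28 mm thick, top face at z = 386 mm, on four square legs, each 30×30 mm in cross-section. The legs rest on z = 0, each flush with a corner of the seat.


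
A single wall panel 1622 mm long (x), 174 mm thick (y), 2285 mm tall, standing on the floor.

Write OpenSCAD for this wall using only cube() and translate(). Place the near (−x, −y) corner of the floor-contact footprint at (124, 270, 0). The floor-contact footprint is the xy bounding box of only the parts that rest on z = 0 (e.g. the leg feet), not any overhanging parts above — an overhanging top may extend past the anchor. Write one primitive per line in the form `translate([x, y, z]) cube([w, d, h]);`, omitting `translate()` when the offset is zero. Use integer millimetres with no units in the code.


translate([124, 270, 0]) cube([1622, 174, 2285]);


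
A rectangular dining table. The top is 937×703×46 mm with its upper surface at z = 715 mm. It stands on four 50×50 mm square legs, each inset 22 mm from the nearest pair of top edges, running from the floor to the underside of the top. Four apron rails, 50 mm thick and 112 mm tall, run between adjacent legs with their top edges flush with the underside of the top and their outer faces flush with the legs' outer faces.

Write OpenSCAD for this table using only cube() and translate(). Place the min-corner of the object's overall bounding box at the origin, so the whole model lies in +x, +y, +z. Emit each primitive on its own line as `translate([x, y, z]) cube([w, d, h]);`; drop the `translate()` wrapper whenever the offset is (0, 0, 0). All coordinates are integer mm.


translate([0, 0, 669]) cube([937, 703, 46]);
translate([22, 22, 0]) cube([50, 50, 669]);
translate([865, 22, 0]) cube([50, 50, 669]);
translate([22, 631, 0]) cube([50, 50, 669]);
translate([865, 631, 0]) cube([50, 50, 669]);
translate([72, 22, 557]) cube([793, 50, 112]);
translate([72, 631, 557]) cube([793, 50, 112]);
translate([22, 72, 557]) cube([50, 559, 112]);
translate([865, 72, 557]) cube([50, 559, 112]);


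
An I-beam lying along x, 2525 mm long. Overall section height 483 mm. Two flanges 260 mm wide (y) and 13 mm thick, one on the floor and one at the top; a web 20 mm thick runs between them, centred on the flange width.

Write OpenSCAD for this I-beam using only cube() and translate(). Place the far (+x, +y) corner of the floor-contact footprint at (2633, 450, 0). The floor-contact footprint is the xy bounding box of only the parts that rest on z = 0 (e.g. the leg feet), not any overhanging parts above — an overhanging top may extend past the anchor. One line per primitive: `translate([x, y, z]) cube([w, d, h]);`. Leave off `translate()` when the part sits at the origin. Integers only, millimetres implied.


translate([108, 190, 0]) cube([2525, 260, 13]);
translate([108, 310, 13]) cube([2525, 20, 457]);
translate([108, 190, 470]) cube([2525, 260, 13]);


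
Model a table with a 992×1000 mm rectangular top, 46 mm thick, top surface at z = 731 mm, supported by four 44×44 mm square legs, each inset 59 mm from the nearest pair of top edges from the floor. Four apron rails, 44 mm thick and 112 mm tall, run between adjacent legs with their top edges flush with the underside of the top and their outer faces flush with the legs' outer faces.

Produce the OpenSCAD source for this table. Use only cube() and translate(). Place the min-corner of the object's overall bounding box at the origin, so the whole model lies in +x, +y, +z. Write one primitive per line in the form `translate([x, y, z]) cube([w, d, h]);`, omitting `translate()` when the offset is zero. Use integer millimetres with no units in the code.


// leg_h = 731 - 46 = 685
// apron z = 685 - 112 = 573
translate([0, 0, 685]) cube([992, 1000, 46]);
translate([59, 59, 0]) cube([44, 44, 685]);
translate([889, 59, 0]) cube([44, 44, 685]);
translate([59, 897, 0]) cube([44, 44, 685]);
translate([889, 897, 0]) cube([44, 44, 685]);
translate([103, 59, 573]) cube([786, 44, 112]);
translate([103, 897, 573]) cube([786, 44, 112]);
translate([59, 103, 573]) cube([44, 794, 112]);
translate([889, 103, 573]) cube([44, 794, 112]);


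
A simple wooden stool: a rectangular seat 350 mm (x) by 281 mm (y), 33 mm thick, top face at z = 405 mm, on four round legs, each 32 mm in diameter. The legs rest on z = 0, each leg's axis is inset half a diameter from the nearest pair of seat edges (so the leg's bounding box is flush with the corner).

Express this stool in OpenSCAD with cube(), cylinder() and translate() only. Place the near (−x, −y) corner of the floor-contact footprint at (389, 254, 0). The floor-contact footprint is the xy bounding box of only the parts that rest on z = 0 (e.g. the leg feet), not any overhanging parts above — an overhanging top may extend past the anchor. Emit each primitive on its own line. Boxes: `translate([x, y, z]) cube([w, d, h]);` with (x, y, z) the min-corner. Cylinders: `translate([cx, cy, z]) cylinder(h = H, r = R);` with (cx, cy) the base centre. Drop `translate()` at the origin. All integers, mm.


translate([389, 254, 372]) cube([350, 281, 33]);
translate([405, 270, 0]) cylinder(h = 372, r = 16);
translate([723, 270, 0]) cylinder(h = 372, r = 16);
translate([405, 519, 0]) cylinder(h = 372, r = 16);
translate([723, 519, 0]) cylinder(h = 372, r = 16);


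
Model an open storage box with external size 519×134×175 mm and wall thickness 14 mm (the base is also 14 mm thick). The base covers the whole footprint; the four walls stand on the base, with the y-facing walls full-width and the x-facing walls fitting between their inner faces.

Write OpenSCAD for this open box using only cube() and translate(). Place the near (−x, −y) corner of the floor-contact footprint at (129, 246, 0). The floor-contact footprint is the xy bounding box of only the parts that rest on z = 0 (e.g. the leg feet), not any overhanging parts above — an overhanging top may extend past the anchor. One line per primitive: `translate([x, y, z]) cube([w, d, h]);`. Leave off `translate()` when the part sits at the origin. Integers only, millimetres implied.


translate([129, 246, 0]) cube([519, 134, 14]);
translate([129, 246, 14]) cube([519, 14, 161]);
translate([129, 366, 14]) cube([519, 14, 161]);
translate([129, 260, 14]) cube([14, 106, 161]);
translate([634, 260, 14]) cube([14, 106, 161]);


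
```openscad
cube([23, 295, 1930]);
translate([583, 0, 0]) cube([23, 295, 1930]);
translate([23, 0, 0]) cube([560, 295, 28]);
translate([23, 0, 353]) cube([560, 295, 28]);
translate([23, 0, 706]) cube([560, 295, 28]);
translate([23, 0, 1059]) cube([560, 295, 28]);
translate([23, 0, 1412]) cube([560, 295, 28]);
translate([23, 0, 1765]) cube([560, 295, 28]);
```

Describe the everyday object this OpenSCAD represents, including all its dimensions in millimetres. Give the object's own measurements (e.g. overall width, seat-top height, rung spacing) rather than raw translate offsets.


An open bookshelf. Two side panels, each 23 mm thick, 295 mm deep and 1930 mm tall, stand 606 mm apart (outside-to-outside). Between them sit 6 shelves, each 28 mm thick and 295 mm deep, spanning the full gap between the sides. The bottom shelf rests on the floor (its underside at z = 0) and the clear gap between one shelf's top and the next shelf's underside is 325 mm.


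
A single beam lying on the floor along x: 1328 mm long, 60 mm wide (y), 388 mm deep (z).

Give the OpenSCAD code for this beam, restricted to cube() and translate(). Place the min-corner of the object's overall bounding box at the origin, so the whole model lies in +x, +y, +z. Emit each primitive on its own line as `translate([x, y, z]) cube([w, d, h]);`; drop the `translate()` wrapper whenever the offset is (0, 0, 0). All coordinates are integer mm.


cube([1328, 60, 388]);


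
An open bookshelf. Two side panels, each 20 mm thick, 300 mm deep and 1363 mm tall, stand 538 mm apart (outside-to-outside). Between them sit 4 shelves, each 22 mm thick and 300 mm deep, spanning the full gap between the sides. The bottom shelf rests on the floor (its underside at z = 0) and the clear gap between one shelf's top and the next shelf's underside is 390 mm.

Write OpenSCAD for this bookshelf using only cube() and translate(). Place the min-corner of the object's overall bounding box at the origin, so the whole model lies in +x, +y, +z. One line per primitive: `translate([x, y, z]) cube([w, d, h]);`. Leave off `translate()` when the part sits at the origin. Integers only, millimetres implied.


cube([20, 300, 1363]);
translate([518, 0, 0]) cube([20, 300, 1363]);
translate([20, 0, 0]) cube([498, 300, 22]);
translate([20, 0, 412]) cube([498, 300, 22]);
translate([20, 0, 824]) cube([498, 300, 22]);
translate([20, 0, 1236]) cube([498, 300, 22]);


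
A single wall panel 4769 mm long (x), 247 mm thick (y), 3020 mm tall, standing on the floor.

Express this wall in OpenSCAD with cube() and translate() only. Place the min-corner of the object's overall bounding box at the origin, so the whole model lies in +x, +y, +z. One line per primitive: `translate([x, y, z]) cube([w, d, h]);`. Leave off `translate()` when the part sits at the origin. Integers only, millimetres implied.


cube([4769, 247, 3020]);


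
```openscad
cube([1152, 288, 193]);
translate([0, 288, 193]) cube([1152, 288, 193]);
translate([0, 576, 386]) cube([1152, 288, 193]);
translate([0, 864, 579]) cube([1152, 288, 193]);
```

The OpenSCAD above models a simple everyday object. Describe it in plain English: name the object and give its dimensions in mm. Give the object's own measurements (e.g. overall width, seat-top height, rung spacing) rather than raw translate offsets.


A straight staircase of 4 solid steps. Each step is 1152 mm wide (x), 288 mm deep (y, the going) and 193 mm tall (the rise). The first step rests on the floor; each subsequent step sits one going further in +y and one rise higher in +z, directly behind and above the previous step with no overlap.


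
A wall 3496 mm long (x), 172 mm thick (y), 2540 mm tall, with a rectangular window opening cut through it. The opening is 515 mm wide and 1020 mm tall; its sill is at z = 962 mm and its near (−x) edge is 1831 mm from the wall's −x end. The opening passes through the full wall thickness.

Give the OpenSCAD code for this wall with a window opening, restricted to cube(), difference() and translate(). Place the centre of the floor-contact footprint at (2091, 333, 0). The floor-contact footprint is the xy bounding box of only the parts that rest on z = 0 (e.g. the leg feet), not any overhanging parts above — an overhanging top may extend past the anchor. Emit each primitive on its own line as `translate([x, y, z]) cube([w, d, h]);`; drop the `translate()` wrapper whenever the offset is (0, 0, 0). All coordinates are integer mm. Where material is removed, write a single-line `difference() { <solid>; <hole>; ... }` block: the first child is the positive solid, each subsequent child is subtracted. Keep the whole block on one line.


difference() { translate([343, 247, 0]) cube([3496, 172, 2540]); translate([2174, 247, 962]) cube([515, 172, 1020]); }


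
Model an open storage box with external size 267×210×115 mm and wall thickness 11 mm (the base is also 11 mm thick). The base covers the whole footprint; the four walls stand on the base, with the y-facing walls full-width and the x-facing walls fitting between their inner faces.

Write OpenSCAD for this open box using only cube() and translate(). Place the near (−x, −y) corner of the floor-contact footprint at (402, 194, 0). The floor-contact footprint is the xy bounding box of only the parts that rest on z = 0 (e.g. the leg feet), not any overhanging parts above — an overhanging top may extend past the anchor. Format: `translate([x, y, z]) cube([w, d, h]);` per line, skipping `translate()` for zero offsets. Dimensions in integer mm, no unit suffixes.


translate([402, 194, 0]) cube([267, 210, 11]);
translate([402, 194, 11]) cube([267, 11, 104]);
translate([402, 393, 11]) cube([267, 11, 104]);
translate([402, 205, 11]) cube([11, 188, 104]);
translate([658, 205, 11]) cube([11, 188, 104]);


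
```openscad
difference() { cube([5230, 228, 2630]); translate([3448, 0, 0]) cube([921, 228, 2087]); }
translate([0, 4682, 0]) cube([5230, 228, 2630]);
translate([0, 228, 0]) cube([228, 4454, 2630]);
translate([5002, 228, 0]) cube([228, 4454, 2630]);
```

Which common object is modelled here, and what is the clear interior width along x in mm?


A single room. The interior width is 4774 mm.

Four walls enclosing a rectangle with a door in the front wall — a room. Outside width 5230 minus two 228 mm walls gives 4774 mm.


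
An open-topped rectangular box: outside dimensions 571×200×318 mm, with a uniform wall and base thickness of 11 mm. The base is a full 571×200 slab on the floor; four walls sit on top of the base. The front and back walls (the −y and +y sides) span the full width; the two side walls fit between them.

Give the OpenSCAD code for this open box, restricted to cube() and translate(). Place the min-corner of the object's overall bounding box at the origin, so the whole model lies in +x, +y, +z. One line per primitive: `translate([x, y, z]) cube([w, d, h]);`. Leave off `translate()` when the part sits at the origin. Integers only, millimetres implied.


cube([571, 200, 11]);
translate([0, 0, 11]) cube([571, 11, 307]);
translate([0, 189, 11]) cube([571, 11, 307]);
translate([0, 11, 11]) cube([11, 178, 307]);
translate([560, 11, 11]) cube([11, 178, 307]);


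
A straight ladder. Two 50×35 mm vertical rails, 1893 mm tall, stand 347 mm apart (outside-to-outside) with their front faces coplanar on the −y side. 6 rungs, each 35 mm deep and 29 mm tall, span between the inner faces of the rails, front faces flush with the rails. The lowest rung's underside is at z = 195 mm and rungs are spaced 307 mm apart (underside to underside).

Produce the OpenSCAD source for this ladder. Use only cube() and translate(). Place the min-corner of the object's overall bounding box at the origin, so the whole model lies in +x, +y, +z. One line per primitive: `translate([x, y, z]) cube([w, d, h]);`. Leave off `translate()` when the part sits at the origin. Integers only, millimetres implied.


// rung span = 347 - 2*50 = 247
// rung[k] z = 195 + k*307
cube([50, 35, 1893]);
translate([297, 0, 0]) cube([50, 35, 1893]);
translate([50, 0, 195]) cube([247, 35, 29]);
translate([50, 0, 502]) cube([247, 35, 29]);
translate([50, 0, 809]) cube([247, 35, 29]);
translate([50, 0, 1116]) cube([247, 35, 29]);
translate([50, 0, 1423]) cube([247, 35, 29]);
translate([50, 0, 1730]) cube([247, 35, 29]);


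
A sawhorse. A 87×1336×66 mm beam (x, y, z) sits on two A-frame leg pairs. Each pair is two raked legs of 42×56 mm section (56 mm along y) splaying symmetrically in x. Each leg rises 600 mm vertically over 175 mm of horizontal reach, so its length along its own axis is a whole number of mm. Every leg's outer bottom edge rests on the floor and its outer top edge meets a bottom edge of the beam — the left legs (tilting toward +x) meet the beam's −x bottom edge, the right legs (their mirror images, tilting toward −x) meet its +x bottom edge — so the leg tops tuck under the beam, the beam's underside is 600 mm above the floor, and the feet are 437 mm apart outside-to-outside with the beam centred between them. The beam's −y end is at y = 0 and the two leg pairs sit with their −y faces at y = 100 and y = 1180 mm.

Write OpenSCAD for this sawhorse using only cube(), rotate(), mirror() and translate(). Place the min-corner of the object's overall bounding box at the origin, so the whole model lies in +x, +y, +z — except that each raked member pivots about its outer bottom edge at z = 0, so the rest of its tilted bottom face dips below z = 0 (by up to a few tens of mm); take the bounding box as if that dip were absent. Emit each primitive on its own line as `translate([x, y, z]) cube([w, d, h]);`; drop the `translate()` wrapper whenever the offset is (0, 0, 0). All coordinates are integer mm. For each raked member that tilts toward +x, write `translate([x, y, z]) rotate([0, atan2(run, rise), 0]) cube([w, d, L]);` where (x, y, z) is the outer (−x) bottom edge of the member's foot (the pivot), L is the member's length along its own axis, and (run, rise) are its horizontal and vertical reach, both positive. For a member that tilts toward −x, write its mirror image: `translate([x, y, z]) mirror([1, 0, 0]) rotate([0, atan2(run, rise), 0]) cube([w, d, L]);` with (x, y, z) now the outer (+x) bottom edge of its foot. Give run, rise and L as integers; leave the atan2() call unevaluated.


translate([175, 0, 600]) cube([87, 1336, 66]);
translate([0, 100, 0]) rotate([0, atan2(175, 600), 0]) cube([42, 56, 625]);
translate([437, 100, 0]) mirror([1, 0, 0]) rotate([0, atan2(175, 600), 0]) cube([42, 56, 625]);
translate([0, 1180, 0]) rotate([0, atan2(175, 600), 0]) cube([42, 56, 625]);
translate([437, 1180, 0]) mirror([1, 0, 0]) rotate([0, atan2(175, 600), 0]) cube([42, 56, 625]);


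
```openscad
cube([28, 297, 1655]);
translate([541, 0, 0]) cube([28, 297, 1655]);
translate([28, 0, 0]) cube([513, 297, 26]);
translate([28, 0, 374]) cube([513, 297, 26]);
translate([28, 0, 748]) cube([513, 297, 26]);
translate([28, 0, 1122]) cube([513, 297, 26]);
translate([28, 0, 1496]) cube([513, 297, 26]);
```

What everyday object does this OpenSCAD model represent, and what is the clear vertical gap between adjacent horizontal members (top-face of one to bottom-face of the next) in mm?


A bookshelf. The clear shelf gap is 348 mm.

Two tall side panels with 5 horizontal boards between them — a bookshelf. The first two shelf undersides are at z = 0 and z = 374; with shelf thickness 26, the clear gap is 374 − 0 − 26 = 348 mm.


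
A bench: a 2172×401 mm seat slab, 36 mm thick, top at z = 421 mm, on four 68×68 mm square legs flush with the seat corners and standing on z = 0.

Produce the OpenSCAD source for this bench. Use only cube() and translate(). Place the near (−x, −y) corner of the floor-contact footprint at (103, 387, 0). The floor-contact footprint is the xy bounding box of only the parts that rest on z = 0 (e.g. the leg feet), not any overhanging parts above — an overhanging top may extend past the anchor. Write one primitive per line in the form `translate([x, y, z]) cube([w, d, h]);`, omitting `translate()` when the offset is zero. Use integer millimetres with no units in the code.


translate([103, 387, 385]) cube([2172, 401, 36]);
translate([103, 387, 0]) cube([68, 68, 385]);
translate([103, 720, 0]) cube([68, 68, 385]);
translate([2207, 387, 0]) cube([68, 68, 385]);
translate([2207, 720, 0]) cube([68, 68, 385]);


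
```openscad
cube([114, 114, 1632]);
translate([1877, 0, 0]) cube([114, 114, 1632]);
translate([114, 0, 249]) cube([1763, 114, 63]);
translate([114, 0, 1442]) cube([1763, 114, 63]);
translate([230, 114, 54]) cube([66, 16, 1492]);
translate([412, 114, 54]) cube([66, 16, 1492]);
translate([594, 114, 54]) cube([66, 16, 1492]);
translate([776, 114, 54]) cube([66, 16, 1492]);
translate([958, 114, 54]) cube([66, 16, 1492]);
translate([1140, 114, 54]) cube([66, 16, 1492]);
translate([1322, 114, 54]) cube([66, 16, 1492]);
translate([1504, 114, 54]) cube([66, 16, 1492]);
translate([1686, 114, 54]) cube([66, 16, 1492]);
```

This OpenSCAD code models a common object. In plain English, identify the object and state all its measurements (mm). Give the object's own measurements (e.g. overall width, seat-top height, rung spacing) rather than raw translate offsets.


A fence section. Two 114×114 mm posts, 1632 mm tall, stand on the floor with a clear span of 1763 mm between their inner faces. Two horizontal rails of 114×63 mm section span the gap between the posts with their undersides at z = 249 mm and z = 1442 mm, flush with the posts' −y face. 9 pickets, each 66 mm wide, 16 mm thick and 1492 mm tall, are fixed to the +y face of the rails with their bottoms at z = 54 mm, spaced across the span with a 116 mm gap after the −x post and between neighbouring pickets, with 125 mm left before the +x post.


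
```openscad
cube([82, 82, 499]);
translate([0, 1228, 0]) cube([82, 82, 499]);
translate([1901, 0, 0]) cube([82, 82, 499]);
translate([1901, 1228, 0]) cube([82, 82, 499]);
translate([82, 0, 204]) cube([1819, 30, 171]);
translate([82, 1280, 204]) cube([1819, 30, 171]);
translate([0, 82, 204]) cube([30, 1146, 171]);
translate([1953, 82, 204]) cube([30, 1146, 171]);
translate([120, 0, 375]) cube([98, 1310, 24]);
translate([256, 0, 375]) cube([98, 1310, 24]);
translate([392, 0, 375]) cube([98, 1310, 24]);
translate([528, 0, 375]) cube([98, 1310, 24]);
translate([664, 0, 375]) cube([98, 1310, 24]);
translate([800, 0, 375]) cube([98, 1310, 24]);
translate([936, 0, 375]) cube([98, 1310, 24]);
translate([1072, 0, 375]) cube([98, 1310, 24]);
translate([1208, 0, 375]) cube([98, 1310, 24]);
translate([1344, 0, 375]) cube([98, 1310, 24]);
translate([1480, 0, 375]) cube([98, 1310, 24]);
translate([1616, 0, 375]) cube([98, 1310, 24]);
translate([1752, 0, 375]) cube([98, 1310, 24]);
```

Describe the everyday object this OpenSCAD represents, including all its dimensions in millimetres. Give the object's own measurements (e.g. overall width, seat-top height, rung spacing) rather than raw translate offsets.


A bed frame 1983 mm long (x) by 1310 mm wide (y). Four 82×82 mm corner posts, 499 mm tall, at the corners of the footprint. Four rails of 30 mm thickness and 171 mm height run between adjacent posts with their undersides at z = 204 mm, their outer faces flush with the outside of the frame (the two x-running rails run between the posts' inner faces; the two y-running rails run between the posts' inner faces). 13 slats, each 98 mm wide (x) and 24 mm thick, lie across the top of the two x-running rails, running the full 1310 mm width of the frame in y; along x they sit between the end posts with a 38 mm gap after the −x posts and between neighbouring slats, leaving 51 mm before the +x posts.


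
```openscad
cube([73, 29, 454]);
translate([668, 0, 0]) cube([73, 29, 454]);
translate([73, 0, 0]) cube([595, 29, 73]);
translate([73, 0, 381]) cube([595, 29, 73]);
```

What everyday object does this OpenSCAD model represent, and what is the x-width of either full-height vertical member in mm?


A picture frame. The border width is 73 mm.

Four thin pieces enclosing a rectangular opening — a picture frame. The two full-height stiles are 454 mm tall; the top rail sits at z = 381 and is 73 mm tall, so the border above the opening is 454 − 381 = 73 mm, matching the stile x-width.


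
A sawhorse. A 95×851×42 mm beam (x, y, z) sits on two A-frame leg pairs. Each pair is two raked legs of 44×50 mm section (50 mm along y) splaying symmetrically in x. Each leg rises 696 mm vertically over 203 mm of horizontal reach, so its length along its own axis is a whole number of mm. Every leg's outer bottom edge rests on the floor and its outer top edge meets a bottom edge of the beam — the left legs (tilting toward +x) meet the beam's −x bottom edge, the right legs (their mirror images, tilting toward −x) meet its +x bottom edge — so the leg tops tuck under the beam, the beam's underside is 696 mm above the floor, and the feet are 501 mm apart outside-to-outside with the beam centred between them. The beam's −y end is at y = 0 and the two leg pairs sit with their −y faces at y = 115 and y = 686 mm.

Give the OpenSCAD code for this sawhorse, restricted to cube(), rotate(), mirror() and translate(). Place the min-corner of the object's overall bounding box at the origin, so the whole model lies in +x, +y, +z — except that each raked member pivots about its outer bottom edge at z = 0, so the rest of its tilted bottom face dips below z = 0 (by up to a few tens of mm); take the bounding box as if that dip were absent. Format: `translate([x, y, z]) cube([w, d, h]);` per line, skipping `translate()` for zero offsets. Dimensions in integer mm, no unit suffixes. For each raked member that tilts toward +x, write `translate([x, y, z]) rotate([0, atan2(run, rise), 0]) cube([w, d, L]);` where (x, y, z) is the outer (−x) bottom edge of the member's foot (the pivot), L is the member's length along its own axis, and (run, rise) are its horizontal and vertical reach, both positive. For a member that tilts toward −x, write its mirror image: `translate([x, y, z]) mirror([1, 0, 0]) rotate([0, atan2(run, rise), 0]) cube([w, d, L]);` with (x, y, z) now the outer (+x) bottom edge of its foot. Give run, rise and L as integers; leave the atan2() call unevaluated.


translate([203, 0, 696]) cube([95, 851, 42]);
translate([0, 115, 0]) rotate([0, atan2(203, 696), 0]) cube([44, 50, 725]);
translate([501, 115, 0]) mirror([1, 0, 0]) rotate([0, atan2(203, 696), 0]) cube([44, 50, 725]);
translate([0, 686, 0]) rotate([0, atan2(203, 696), 0]) cube([44, 50, 725]);
translate([501, 686, 0]) mirror([1, 0, 0]) rotate([0, atan2(203, 696), 0]) cube([44, 50, 725]);


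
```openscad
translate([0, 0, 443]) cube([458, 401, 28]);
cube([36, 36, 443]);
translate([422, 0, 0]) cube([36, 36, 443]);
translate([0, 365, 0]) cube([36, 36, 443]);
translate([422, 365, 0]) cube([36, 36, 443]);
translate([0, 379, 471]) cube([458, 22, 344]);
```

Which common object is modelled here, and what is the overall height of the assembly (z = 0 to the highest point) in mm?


A chair. The overall height is 815 mm.

A slab on four corner posts with a tall panel at the back — a chair. The seat slab sits at z = 443 with thickness 28, and the 344 mm backrest starts at the seat top, so the overall height is 443 + 28 + 344 = 815 mm.


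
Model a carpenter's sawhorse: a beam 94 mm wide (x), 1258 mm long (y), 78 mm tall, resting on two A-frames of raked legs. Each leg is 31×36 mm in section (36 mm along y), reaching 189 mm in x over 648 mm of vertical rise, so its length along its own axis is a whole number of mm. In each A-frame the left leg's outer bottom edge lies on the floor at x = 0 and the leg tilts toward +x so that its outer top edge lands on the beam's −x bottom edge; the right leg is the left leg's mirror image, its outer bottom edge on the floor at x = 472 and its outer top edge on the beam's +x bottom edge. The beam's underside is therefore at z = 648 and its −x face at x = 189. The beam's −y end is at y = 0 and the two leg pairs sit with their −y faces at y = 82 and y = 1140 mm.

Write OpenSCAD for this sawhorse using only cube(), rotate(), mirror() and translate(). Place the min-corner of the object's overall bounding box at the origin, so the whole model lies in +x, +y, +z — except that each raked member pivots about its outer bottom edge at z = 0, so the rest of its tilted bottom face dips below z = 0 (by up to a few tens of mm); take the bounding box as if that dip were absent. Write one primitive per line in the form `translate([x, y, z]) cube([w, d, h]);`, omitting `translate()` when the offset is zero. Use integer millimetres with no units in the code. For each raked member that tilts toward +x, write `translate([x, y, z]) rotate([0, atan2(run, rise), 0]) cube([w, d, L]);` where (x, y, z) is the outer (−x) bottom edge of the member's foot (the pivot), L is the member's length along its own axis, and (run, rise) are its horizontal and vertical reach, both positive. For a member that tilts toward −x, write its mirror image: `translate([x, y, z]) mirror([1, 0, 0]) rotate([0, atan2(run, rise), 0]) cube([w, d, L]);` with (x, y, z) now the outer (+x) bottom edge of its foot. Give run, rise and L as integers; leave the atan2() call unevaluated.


translate([189, 0, 648]) cube([94, 1258, 78]);
translate([0, 82, 0]) rotate([0, atan2(189, 648), 0]) cube([31, 36, 675]);
translate([472, 82, 0]) mirror([1, 0, 0]) rotate([0, atan2(189, 648), 0]) cube([31, 36, 675]);
translate([0, 1140, 0]) rotate([0, atan2(189, 648), 0]) cube([31, 36, 675]);
translate([472, 1140, 0]) mirror([1, 0, 0]) rotate([0, atan2(189, 648), 0]) cube([31, 36, 675]);


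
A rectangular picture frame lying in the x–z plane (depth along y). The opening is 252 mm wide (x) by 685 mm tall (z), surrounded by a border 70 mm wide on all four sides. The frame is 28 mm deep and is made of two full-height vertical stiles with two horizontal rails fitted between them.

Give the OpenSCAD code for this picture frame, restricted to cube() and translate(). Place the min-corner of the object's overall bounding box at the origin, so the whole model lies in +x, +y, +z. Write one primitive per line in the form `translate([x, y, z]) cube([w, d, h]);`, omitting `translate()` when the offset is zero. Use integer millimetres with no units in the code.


cube([70, 28, 825]);
translate([322, 0, 0]) cube([70, 28, 825]);
translate([70, 0, 0]) cube([252, 28, 70]);
translate([70, 0, 755]) cube([252, 28, 70]);


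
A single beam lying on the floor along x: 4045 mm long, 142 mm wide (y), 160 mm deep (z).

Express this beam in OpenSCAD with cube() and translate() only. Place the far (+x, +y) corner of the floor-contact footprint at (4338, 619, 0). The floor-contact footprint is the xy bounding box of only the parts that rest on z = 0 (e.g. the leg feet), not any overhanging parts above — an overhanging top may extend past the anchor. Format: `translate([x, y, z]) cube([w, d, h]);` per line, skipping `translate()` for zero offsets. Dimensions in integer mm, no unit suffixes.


translate([293, 477, 0]) cube([4045, 142, 160]);


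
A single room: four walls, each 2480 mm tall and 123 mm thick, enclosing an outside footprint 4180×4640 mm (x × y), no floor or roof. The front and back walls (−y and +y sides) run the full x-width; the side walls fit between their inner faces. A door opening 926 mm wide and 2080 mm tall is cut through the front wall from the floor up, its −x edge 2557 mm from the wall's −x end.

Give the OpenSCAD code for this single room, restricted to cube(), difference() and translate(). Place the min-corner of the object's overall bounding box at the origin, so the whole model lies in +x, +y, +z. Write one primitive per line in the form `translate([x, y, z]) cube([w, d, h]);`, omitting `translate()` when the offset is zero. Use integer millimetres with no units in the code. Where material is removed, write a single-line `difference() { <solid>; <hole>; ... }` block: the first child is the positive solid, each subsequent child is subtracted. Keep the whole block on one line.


difference() { cube([4180, 123, 2480]); translate([2557, 0, 0]) cube([926, 123, 2080]); }
translate([0, 4517, 0]) cube([4180, 123, 2480]);
translate([0, 123, 0]) cube([123, 4394, 2480]);
translate([4057, 123, 0]) cube([123, 4394, 2480]);


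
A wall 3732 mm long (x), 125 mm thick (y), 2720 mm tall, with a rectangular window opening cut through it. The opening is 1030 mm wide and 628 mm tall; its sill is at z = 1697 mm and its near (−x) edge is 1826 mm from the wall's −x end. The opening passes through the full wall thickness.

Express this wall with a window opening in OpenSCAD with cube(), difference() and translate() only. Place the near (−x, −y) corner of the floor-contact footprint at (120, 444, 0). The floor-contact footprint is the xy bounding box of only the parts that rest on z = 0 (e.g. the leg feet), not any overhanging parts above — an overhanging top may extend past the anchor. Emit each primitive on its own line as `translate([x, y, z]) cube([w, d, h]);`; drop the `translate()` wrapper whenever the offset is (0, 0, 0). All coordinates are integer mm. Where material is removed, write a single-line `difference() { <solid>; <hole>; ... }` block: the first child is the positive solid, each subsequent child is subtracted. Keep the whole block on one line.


difference() { translate([120, 444, 0]) cube([3732, 125, 2720]); translate([1946, 444, 1697]) cube([1030, 125, 628]); }
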